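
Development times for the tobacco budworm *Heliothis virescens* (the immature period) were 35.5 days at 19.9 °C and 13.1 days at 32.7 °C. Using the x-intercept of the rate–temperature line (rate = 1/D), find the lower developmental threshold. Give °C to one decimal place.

Equal thermal constants: D₁(T₁ − T_b) = D₂(T₂ − T_b).
35.5·(19.9 − T_b) = 13.1·(32.7 − T_b)
T_b = (35.5·19.9 − 13.1·32.7) / (35.5 − 13.1) = 278.08 / 22.4 = 12.414 °C ≈ 12.4 °C.

12.4 °C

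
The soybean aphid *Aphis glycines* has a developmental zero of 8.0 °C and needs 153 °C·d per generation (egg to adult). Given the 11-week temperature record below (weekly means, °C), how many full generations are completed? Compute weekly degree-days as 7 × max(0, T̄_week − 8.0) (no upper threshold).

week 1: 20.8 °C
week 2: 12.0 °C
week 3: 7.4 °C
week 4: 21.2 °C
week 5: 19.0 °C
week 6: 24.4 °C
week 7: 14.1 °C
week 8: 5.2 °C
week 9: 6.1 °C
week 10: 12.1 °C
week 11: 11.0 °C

3 generations

Weekly DD (7 × max(0, T̄ − 8.0)): 89.6, 28.0, 0.0, 92.4, 77.0, 114.8, 42.7, 0.0, 0.0, 28.7, 21.0.
Season total = 494.2 DD.
Complete generations = ⌊494.2 / 153⌋ = 3.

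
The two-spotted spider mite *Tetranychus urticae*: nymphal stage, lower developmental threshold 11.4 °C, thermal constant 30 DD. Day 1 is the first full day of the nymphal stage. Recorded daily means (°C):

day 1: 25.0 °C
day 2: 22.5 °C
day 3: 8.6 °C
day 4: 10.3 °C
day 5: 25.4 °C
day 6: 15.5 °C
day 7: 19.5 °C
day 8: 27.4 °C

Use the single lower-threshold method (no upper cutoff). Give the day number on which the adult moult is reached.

day 5

Daily DD above 11.4 °C: 13.6, 11.1, 0.0, 0.0, 14.0, 4.1, 8.1, 16.0.
Cumulative: 13.6, 24.7, 24.7, 24.7, 38.7, 42.8, 50.9, 66.9.
The total first reaches 30 DD on day 5.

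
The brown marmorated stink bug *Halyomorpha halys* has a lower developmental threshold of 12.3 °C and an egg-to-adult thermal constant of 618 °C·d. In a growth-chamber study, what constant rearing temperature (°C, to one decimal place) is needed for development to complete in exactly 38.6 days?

Required daily accumulation = 618 / 38.6 = 16.010 DD/day.
T = T_base + 16.010 = 12.3 + 16.010 = 28.310 ≈ 28.3 °C.

28.3 °C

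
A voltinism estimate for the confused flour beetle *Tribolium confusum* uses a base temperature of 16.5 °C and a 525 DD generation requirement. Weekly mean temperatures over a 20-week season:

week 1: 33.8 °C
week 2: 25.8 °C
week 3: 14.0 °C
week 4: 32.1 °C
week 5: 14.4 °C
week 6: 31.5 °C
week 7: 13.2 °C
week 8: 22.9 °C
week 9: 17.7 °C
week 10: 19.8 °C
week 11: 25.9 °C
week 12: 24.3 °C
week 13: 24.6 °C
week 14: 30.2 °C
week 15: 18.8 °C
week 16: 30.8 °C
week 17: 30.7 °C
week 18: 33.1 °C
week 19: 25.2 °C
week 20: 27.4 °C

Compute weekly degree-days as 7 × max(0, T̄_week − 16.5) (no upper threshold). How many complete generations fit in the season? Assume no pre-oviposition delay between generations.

2 generations

Weekly DD (7 × max(0, T̄ − 16.5)): 121.1, 65.1, 0.0, 109.2, 0.0, 105.0, 0.0, 44.8, 8.4, 23.1, 65.8, 54.6, 56.7, 95.9, 16.1, 100.1, 99.4, 116.2, 60.9, 76.3.
Season total = 1218.7 DD.
Complete generations = ⌊1218.7 / 525⌋ = 2.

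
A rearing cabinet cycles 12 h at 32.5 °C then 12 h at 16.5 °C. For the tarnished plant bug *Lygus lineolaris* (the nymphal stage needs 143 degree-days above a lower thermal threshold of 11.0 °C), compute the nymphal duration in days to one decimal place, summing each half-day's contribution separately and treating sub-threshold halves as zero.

10.6 days

Day half: max(0, 32.5 − 11.0) × 0.5 = 21.5 × 0.5 = 10.75 DD.
Night half: max(0, 16.5 − 11.0) × 0.5 = 5.5 × 0.5 = 2.75 DD.
Per 24 h: 13.50 DD/day.
Duration = 143 / 13.50 = 10.593 ≈ 10.6 days.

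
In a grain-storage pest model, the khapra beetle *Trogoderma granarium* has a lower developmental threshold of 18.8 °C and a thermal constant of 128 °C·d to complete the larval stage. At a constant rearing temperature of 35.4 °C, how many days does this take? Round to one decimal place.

Daily accumulation = 35.4 − 18.8 = 16.6 DD/day.
Duration = 128 / 16.6 = 7.711 ≈ 7.7 days.

7.7 days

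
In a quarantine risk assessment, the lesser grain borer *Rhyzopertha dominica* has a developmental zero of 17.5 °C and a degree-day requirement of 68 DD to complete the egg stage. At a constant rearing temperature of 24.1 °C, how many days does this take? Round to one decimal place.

Daily accumulation = 24.1 − 17.5 = 6.6 DD/day.
Duration = 68 / 6.6 = 10.303 ≈ 10.3 days.

10.3 days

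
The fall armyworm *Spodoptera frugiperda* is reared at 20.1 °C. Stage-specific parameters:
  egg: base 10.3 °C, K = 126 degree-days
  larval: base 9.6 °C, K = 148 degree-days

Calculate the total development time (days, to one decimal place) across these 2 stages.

27.0 days

egg: 126 / (20.1 − 10.3) = 126 / 9.8 = 12.857 d.
larval: 148 / (20.1 − 9.6) = 148 / 10.5 = 14.095 d.
Sum = 26.952 ≈ 27.0 days.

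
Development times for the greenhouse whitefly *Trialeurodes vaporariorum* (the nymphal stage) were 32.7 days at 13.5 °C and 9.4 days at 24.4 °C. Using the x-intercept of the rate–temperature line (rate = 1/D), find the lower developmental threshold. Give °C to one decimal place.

9.1 °C

Linear rate model ⇒ the product D·(T − T_b) is constant across temperatures.
32.7·(13.5 − T_b) = 9.4·(24.4 − T_b)
T_b = (32.7·13.5 − 9.4·24.4) / (32.7 − 9.4) = 212.09 / 23.3 = 9.103 °C ≈ 9.1 °C.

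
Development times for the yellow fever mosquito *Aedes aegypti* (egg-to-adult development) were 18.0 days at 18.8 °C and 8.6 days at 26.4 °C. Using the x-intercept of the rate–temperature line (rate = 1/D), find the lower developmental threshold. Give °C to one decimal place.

Equal thermal constants: D₁(T₁ − T_b) = D₂(T₂ − T_b).
18.0·(18.8 − T_b) = 8.6·(26.4 − T_b)
T_b = (18.0·18.8 − 8.6·26.4) / (18.0 − 8.6) = 111.36 / 9.4 = 11.847 °C ≈ 11.8 °C.

11.8 °C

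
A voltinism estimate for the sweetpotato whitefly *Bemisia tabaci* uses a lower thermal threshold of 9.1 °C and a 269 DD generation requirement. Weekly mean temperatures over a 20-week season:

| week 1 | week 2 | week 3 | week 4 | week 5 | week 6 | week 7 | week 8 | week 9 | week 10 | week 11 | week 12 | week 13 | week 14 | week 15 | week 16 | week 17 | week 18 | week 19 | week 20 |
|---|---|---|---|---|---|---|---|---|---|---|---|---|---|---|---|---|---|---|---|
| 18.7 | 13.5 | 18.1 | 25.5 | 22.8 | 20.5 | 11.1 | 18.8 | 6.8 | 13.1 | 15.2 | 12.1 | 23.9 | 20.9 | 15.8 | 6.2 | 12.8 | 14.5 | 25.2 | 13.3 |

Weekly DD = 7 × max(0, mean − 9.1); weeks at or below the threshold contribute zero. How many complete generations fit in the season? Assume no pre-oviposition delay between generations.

3 generations

Weekly DD (7 × max(0, T̄ − 9.1)): 67.2, 30.8, 63.0, 114.8, 95.9, 79.8, 14.0, 67.9, 0.0, 28.0, 42.7, 21.0, 103.6, 82.6, 46.9, 0.0, 25.9, 37.8, 112.7, 29.4.
Season total = 1064.0 DD.
Complete generations = ⌊1064.0 / 269⌋ = 3.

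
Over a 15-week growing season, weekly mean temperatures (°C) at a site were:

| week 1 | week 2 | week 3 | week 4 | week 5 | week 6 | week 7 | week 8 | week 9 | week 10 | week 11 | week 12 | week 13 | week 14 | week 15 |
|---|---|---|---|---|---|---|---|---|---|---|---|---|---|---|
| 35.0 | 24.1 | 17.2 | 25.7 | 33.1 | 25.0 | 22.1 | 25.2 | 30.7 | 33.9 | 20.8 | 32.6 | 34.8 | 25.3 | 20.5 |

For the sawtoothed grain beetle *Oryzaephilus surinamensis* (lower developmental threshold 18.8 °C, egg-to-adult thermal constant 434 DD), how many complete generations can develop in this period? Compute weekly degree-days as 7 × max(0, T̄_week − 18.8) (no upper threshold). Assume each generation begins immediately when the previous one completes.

Weekly DD (7 × max(0, T̄ − 18.8)): 113.4, 37.1, 0.0, 48.3, 100.1, 43.4, 23.1, 44.8, 83.3, 105.7, 14.0, 96.6, 112.0, 45.5, 11.9.
Season total = 879.2 DD.
Complete generations = ⌊879.2 / 434⌋ = 2.

2 generations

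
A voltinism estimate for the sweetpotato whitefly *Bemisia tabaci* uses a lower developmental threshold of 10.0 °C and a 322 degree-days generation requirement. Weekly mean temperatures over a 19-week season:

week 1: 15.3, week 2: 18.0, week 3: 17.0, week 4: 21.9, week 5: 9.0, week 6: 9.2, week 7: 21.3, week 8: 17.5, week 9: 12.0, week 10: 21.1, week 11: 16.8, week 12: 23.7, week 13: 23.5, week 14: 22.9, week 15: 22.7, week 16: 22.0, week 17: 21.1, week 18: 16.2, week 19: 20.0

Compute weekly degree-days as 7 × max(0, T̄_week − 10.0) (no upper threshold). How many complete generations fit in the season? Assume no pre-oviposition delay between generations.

3 generations

Weekly DD (7 × max(0, T̄ − 10.0)): 37.1, 56.0, 49.0, 83.3, 0.0, 0.0, 79.1, 52.5, 14.0, 77.7, 47.6, 95.9, 94.5, 90.3, 88.9, 84.0, 77.7, 43.4, 70.0.
Season total = 1141.0 DD.
Complete generations = ⌊1141.0 / 322⌋ = 3.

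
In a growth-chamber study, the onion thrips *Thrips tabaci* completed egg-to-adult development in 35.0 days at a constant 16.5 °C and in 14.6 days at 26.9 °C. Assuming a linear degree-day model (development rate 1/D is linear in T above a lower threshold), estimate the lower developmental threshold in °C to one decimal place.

9.1 °C

Linear rate model ⇒ the product D·(T − T_b) is constant across temperatures.
35.0·(16.5 − T_b) = 14.6·(26.9 − T_b)
T_b = (35.0·16.5 − 14.6·26.9) / (35.0 − 14.6) = 184.76 / 20.4 = 9.057 °C ≈ 9.1 °C.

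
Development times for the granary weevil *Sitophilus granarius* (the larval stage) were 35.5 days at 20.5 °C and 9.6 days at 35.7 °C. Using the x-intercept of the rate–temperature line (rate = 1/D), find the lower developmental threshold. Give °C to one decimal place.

14.9 °C

Equal thermal constants: D₁(T₁ − T_b) = D₂(T₂ − T_b).
35.5·(20.5 − T_b) = 9.6·(35.7 − T_b)
T_b = (35.5·20.5 − 9.6·35.7) / (35.5 − 9.6) = 385.03 / 25.9 = 14.866 °C ≈ 14.9 °C.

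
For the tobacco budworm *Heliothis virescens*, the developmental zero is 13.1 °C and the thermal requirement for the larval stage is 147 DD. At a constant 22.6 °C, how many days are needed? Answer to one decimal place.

Daily accumulation = 22.6 − 13.1 = 9.5 DD/day.
Duration = 147 / 9.5 = 15.474 ≈ 15.5 days.

15.5 days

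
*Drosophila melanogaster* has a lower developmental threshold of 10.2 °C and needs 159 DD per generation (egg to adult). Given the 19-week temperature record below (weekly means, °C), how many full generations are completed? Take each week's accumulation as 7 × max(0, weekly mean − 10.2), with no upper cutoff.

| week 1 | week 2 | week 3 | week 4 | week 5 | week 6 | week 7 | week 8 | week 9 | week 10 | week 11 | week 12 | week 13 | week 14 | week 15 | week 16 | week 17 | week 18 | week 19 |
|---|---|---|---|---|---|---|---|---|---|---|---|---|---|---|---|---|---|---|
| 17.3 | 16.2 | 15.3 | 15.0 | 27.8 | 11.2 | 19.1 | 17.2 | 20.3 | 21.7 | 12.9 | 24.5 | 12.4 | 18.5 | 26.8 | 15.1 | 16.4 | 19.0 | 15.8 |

6 generations

Weekly DD (7 × max(0, T̄ − 10.2)): 49.7, 42.0, 35.7, 33.6, 123.2, 7.0, 62.3, 49.0, 70.7, 80.5, 18.9, 100.1, 15.4, 58.1, 116.2, 34.3, 43.4, 61.6, 39.2.
Season total = 1040.9 DD.
Complete generations = ⌊1040.9 / 159⌋ = 6.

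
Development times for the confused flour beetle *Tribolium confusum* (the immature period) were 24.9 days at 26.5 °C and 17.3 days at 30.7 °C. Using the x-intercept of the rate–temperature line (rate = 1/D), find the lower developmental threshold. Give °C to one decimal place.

Under the model K = D·(T − T_b), so D₁·(T₁ − T_b) = D₂·(T₂ − T_b).
24.9·(26.5 − T_b) = 17.3·(30.7 − T_b)
T_b = (24.9·26.5 − 17.3·30.7) / (24.9 − 17.3) = 128.74 / 7.6 = 16.939 °C ≈ 16.9 °C.

16.9 °C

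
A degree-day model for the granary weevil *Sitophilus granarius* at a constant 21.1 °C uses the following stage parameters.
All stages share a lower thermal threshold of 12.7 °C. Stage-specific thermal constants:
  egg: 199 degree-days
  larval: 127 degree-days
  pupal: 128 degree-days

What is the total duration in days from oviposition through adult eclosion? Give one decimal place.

54.0 days

Daily accumulation at 21.1 °C = 21.1 − 12.7 = 8.4 DD/day.
Total K = 199 + 127 + 128 = 454 DD.
Total duration = 454 / 8.4 = 54.048 ≈ 54.0 days.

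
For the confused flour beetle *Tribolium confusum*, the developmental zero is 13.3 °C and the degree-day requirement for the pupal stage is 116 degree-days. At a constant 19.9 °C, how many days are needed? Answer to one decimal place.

Daily accumulation = 19.9 − 13.3 = 6.6 DD/day.
Duration = 116 / 6.6 = 17.576 ≈ 17.6 days.

17.6 days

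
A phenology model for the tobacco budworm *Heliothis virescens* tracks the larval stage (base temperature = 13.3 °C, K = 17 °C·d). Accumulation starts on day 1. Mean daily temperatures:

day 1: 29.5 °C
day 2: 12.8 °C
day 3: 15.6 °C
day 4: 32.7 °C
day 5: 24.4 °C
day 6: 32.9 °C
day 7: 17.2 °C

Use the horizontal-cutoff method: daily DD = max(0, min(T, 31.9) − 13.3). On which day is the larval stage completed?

Daily DD above 13.3 °C (capped at 18.6): 16.2, 0.0, 2.3, 18.6, 11.1, 18.6, 3.9.
Cumulative: 16.2, 16.2, 18.5, 37.1, 48.2, 66.8, 70.7.
The total first reaches 17 DD on day 3.

day 3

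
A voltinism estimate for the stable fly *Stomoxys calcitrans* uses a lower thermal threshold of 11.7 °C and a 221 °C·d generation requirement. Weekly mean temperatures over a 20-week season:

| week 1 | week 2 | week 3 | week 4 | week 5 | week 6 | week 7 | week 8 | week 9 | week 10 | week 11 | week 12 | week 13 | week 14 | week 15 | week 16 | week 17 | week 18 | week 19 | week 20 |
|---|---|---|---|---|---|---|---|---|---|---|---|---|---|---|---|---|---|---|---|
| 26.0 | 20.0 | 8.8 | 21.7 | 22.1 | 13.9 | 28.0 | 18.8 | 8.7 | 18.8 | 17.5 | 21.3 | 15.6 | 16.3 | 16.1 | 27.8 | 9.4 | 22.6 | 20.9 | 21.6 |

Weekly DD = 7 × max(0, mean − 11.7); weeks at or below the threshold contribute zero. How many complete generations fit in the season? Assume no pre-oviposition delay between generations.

4 generations

Weekly DD (7 × max(0, T̄ − 11.7)): 100.1, 58.1, 0.0, 70.0, 72.8, 15.4, 114.1, 49.7, 0.0, 49.7, 40.6, 67.2, 27.3, 32.2, 30.8, 112.7, 0.0, 76.3, 64.4, 69.3.
Season total = 1050.7 DD.
Complete generations = ⌊1050.7 / 221⌋ = 4.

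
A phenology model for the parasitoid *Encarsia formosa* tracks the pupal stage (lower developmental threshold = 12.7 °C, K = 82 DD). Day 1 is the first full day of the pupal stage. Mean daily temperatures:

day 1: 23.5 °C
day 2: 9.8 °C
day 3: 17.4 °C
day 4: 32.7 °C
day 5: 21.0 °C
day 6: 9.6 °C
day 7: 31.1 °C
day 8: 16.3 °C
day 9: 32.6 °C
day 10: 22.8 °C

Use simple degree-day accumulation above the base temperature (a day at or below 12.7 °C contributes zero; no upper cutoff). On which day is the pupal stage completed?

day 9

Daily DD above 12.7 °C: 10.8, 0.0, 4.7, 20.0, 8.3, 0.0, 18.4, 3.6, 19.9, 10.1.
Cumulative: 10.8, 10.8, 15.5, 35.5, 43.8, 43.8, 62.2, 65.8, 85.7, 95.8.
The total first reaches 82 DD on day 9.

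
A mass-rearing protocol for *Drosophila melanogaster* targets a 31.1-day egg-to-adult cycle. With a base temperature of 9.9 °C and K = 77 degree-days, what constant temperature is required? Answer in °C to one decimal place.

12.4 °C

Required daily accumulation = 77 / 31.1 = 2.476 DD/day.
T = T_base + 2.476 = 9.9 + 2.476 = 12.376 ≈ 12.4 °C.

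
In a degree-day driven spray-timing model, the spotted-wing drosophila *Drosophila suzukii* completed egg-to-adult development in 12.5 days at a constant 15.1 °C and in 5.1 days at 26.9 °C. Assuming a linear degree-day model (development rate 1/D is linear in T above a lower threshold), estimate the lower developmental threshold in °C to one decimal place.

Equal thermal constants: D₁(T₁ − T_b) = D₂(T₂ − T_b).
12.5·(15.1 − T_b) = 5.1·(26.9 − T_b)
T_b = (12.5·15.1 − 5.1·26.9) / (12.5 − 5.1) = 51.56 / 7.4 = 6.968 °C ≈ 7.0 °C.

7.0 °C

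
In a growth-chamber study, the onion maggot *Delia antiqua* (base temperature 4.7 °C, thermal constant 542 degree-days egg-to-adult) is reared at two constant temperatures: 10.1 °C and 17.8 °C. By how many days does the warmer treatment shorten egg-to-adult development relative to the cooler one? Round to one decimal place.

At 10.1 °C: 542 / (10.1 − 4.7) = 542 / 5.4 = 100.370 d.
At 17.8 °C: 542 / (17.8 − 4.7) = 542 / 13.1 = 41.374 d.
Difference = |100.370 − 41.374| = 58.996 ≈ 59.0 days.

59.0 days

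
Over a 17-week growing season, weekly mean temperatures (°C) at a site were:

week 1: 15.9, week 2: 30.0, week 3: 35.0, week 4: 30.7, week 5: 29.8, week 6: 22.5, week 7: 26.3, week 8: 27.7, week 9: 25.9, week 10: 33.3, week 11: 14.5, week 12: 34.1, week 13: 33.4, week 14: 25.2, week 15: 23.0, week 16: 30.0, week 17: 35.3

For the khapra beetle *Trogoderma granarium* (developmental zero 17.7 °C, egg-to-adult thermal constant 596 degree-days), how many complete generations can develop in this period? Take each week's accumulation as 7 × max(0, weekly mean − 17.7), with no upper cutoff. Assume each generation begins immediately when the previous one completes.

2 generations

Weekly DD (7 × max(0, T̄ − 17.7)): 0.0, 86.1, 121.1, 91.0, 84.7, 33.6, 60.2, 70.0, 57.4, 109.2, 0.0, 114.8, 109.9, 52.5, 37.1, 86.1, 123.2.
Season total = 1236.9 DD.
Complete generations = ⌊1236.9 / 596⌋ = 2.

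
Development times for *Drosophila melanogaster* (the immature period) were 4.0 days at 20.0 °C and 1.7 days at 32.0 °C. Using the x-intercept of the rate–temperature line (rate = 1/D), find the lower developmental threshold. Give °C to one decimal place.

Linear rate model ⇒ the product D·(T − T_b) is constant across temperatures.
4.0·(20.0 − T_b) = 1.7·(32.0 − T_b)
T_b = (4.0·20.0 − 1.7·32.0) / (4.0 − 1.7) = 25.60 / 2.3 = 11.130 °C ≈ 11.1 °C.

11.1 °C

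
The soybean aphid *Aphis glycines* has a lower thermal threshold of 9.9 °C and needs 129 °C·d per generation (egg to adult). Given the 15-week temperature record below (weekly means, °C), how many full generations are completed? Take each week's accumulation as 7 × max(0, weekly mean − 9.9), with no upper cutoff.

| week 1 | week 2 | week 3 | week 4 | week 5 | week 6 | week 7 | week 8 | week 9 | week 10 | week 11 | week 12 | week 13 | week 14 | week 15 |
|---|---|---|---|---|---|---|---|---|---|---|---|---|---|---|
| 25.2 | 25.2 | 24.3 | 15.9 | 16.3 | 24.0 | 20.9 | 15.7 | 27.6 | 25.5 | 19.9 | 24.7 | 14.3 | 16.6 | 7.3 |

8 generations

Weekly DD (7 × max(0, T̄ − 9.9)): 107.1, 107.1, 100.8, 42.0, 44.8, 98.7, 77.0, 40.6, 123.9, 109.2, 70.0, 103.6, 30.8, 46.9, 0.0.
Season total = 1102.5 DD.
Complete generations = ⌊1102.5 / 129⌋ = 8.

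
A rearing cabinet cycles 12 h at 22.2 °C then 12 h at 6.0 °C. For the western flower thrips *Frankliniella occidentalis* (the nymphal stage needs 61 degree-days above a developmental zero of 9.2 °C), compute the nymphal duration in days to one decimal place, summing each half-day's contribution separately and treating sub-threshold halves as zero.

Day half: max(0, 22.2 − 9.2) × 0.5 = 13.0 × 0.5 = 6.50 DD.
Night half: max(0, 6.0 − 9.2) × 0.5 = 0.0 × 0.5 = 0.00 DD.
Per 24 h: 6.50 DD/day.
Duration = 61 / 6.50 = 9.385 ≈ 9.4 days.

9.4 days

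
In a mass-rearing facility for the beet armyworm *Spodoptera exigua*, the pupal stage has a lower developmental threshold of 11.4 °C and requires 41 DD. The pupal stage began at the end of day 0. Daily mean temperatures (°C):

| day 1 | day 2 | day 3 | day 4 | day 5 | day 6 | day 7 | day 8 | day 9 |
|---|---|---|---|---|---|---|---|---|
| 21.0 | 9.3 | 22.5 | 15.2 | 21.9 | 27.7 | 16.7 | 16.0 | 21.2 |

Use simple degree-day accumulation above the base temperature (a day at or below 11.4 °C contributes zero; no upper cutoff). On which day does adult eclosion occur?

day 6

Daily DD above 11.4 °C: 9.6, 0.0, 11.1, 3.8, 10.5, 16.3, 5.3, 4.6, 9.8.
Cumulative: 9.6, 9.6, 20.7, 24.5, 35.0, 51.3, 56.6, 61.2, 71.0.
The total first reaches 41 DD on day 6.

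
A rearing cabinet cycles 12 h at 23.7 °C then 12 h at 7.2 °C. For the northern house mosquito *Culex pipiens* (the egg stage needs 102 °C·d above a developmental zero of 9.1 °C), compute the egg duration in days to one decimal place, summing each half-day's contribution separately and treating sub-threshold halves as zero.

14.0 days

Day half: max(0, 23.7 − 9.1) × 0.5 = 14.6 × 0.5 = 7.30 DD.
Night half: max(0, 7.2 − 9.1) × 0.5 = 0.0 × 0.5 = 0.00 DD.
Per 24 h: 7.30 DD/day.
Duration = 102 / 7.30 = 13.973 ≈ 14.0 days.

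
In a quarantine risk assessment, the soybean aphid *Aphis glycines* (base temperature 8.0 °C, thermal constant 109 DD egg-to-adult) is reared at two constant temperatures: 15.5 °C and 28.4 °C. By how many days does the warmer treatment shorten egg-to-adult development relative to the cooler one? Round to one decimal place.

9.2 days

At 15.5 °C: 109 / (15.5 − 8.0) = 109 / 7.5 = 14.533 d.
At 28.4 °C: 109 / (28.4 − 8.0) = 109 / 20.4 = 5.343 d.
Difference = |14.533 − 5.343| = 9.190 ≈ 9.2 days.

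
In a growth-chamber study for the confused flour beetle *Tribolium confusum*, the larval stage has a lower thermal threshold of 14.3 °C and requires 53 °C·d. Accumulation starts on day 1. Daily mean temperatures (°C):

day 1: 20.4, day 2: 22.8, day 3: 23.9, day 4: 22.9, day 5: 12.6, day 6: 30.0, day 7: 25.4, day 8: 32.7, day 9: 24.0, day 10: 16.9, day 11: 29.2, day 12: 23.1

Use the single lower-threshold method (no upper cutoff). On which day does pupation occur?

Daily DD above 14.3 °C: 6.1, 8.5, 9.6, 8.6, 0.0, 15.7, 11.1, 18.4, 9.7, 2.6, 14.9, 8.8.
Cumulative: 6.1, 14.6, 24.2, 32.8, 32.8, 48.5, 59.6, 78.0, 87.7, 90.3, 105.2, 114.0.
The total first reaches 53 DD on day 7.

day 7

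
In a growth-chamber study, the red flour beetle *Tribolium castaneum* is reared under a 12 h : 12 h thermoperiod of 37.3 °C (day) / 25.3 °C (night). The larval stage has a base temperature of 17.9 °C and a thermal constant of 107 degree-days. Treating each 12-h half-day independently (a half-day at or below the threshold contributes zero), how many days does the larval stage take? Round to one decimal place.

8.0 days

Day half: max(0, 37.3 − 17.9) × 0.5 = 19.4 × 0.5 = 9.70 DD.
Night half: max(0, 25.3 − 17.9) × 0.5 = 7.4 × 0.5 = 3.70 DD.
Per 24 h: 13.40 DD/day.
Duration = 107 / 13.40 = 7.985 ≈ 8.0 days.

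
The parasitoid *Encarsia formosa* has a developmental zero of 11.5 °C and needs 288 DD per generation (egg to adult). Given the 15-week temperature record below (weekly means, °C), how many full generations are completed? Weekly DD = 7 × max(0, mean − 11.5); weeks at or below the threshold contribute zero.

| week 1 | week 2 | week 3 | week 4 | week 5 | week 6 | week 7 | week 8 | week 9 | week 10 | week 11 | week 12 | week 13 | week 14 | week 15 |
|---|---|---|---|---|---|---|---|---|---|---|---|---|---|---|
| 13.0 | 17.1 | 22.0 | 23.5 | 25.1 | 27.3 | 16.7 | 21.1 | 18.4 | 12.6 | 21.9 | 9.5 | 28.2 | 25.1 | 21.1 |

3 generations

Weekly DD (7 × max(0, T̄ − 11.5)): 10.5, 39.2, 73.5, 84.0, 95.2, 110.6, 36.4, 67.2, 48.3, 7.7, 72.8, 0.0, 116.9, 95.2, 67.2.
Season total = 924.7 DD.
Complete generations = ⌊924.7 / 288⌋ = 3.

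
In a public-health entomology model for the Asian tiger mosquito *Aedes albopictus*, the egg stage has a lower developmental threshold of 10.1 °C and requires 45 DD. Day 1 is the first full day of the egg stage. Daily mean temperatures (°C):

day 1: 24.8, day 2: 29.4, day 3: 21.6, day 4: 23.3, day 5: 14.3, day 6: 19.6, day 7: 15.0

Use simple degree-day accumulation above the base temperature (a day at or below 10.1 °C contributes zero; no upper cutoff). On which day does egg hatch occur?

Daily DD above 10.1 °C: 14.7, 19.3, 11.5, 13.2, 4.2, 9.5, 4.9.
Cumulative: 14.7, 34.0, 45.5, 58.7, 62.9, 72.4, 77.3.
The total first reaches 45 DD on day 3.

day 3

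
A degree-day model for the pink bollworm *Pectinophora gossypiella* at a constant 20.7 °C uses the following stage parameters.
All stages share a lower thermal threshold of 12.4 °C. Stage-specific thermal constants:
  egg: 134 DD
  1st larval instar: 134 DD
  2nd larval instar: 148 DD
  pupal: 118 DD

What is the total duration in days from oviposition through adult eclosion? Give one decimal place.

Daily accumulation at 20.7 °C = 20.7 − 12.4 = 8.3 DD/day.
Total K = 134 + 134 + 148 + 118 = 534 DD.
Total duration = 534 / 8.3 = 64.337 ≈ 64.3 days.

64.3 days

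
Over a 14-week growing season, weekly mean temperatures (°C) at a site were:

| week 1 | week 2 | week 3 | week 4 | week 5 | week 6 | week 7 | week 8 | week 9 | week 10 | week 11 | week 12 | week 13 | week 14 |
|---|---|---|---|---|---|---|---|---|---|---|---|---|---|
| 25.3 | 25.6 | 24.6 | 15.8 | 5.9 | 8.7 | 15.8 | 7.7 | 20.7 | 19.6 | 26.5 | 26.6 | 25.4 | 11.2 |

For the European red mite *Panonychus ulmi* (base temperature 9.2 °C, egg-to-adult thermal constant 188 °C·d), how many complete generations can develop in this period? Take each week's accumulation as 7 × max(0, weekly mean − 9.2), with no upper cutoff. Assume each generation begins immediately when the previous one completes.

5 generations

Weekly DD (7 × max(0, T̄ − 9.2)): 112.7, 114.8, 107.8, 46.2, 0.0, 0.0, 46.2, 0.0, 80.5, 72.8, 121.1, 121.8, 113.4, 14.0.
Season total = 951.3 DD.
Complete generations = ⌊951.3 / 188⌋ = 5.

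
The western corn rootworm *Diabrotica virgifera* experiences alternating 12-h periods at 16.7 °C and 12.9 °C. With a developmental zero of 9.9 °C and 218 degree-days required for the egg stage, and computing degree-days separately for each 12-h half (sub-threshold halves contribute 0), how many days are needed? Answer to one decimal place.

44.5 days

Day half: max(0, 16.7 − 9.9) × 0.5 = 6.8 × 0.5 = 3.40 DD.
Night half: max(0, 12.9 − 9.9) × 0.5 = 3.0 × 0.5 = 1.50 DD.
Per 24 h: 4.90 DD/day.
Duration = 218 / 4.90 = 44.490 ≈ 44.5 days.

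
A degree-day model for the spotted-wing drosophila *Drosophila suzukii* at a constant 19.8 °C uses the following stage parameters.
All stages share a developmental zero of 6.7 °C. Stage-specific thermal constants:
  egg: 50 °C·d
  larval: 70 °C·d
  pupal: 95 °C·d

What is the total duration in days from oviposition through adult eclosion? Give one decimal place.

Daily accumulation at 19.8 °C = 19.8 − 6.7 = 13.1 DD/day.
Total K = 50 + 70 + 95 = 215 DD.
Total duration = 215 / 13.1 = 16.412 ≈ 16.4 days.

16.4 days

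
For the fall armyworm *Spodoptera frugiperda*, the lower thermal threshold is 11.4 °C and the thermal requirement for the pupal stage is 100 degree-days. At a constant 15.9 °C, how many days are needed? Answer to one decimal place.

Daily accumulation = 15.9 − 11.4 = 4.5 DD/day.
Duration = 100 / 4.5 = 22.222 ≈ 22.2 days.

22.2 days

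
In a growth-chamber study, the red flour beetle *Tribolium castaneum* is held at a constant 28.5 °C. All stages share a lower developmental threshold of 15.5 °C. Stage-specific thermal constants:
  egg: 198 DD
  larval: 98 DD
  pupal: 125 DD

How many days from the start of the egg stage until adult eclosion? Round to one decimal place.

32.4 days

Daily accumulation at 28.5 °C = 28.5 − 15.5 = 13.0 DD/day.
Total K = 198 + 98 + 125 = 421 DD.
Total duration = 421 / 13.0 = 32.385 ≈ 32.4 days.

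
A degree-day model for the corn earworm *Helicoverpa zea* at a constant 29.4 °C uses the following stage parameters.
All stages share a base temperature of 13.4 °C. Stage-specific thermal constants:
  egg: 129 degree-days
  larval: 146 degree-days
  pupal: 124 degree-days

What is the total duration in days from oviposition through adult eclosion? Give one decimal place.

Daily accumulation at 29.4 °C = 29.4 − 13.4 = 16.0 DD/day.
Total K = 129 + 146 + 124 = 399 DD.
Total duration = 399 / 16.0 = 24.938 ≈ 24.9 days.

24.9 days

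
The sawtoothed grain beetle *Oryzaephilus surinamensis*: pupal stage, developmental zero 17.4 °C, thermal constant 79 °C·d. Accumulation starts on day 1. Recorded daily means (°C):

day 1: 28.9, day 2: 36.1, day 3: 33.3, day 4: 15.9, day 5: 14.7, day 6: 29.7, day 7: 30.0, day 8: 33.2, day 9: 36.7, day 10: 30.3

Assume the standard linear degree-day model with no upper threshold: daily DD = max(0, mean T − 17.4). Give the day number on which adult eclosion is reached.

Daily DD above 17.4 °C: 11.5, 18.7, 15.9, 0.0, 0.0, 12.3, 12.6, 15.8, 19.3, 12.9.
Cumulative: 11.5, 30.2, 46.1, 46.1, 46.1, 58.4, 71.0, 86.8, 106.1, 119.0.
The total first reaches 79 DD on day 8.

day 8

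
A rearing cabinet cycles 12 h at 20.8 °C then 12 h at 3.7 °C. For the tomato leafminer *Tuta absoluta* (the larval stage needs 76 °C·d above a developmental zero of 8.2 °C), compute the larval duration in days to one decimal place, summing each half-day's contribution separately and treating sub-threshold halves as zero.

Day half: max(0, 20.8 − 8.2) × 0.5 = 12.6 × 0.5 = 6.30 DD.
Night half: max(0, 3.7 − 8.2) × 0.5 = 0.0 × 0.5 = 0.00 DD.
Per 24 h: 6.30 DD/day.
Duration = 76 / 6.30 = 12.063 ≈ 12.1 days.

12.1 days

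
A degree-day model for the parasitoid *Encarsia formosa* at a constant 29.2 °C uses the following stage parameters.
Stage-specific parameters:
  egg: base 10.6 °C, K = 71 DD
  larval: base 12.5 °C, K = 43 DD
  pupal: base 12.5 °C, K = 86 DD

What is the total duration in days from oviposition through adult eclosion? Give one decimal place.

11.5 days

egg: 71 / (29.2 − 10.6) = 71 / 18.6 = 3.817 d.
larval: 43 / (29.2 − 12.5) = 43 / 16.7 = 2.575 d.
pupal: 86 / (29.2 − 12.5) = 86 / 16.7 = 5.150 d.
Sum = 11.542 ≈ 11.5 days.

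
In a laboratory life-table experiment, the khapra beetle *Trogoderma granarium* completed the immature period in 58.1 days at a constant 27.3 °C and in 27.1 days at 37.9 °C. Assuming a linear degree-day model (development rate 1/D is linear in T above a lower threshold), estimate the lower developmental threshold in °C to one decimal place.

Equal thermal constants: D₁(T₁ − T_b) = D₂(T₂ − T_b).
58.1·(27.3 − T_b) = 27.1·(37.9 − T_b)
T_b = (58.1·27.3 − 27.1·37.9) / (58.1 − 27.1) = 559.04 / 31.0 = 18.034 °C ≈ 18.0 °C.

18.0 °C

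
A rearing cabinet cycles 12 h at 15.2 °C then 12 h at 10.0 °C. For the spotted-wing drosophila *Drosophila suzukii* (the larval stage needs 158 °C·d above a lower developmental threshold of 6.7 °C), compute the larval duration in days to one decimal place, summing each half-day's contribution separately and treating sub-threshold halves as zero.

26.8 days

Day half: max(0, 15.2 − 6.7) × 0.5 = 8.5 × 0.5 = 4.25 DD.
Night half: max(0, 10.0 − 6.7) × 0.5 = 3.3 × 0.5 = 1.65 DD.
Per 24 h: 5.90 DD/day.
Duration = 158 / 5.90 = 26.780 ≈ 26.8 days.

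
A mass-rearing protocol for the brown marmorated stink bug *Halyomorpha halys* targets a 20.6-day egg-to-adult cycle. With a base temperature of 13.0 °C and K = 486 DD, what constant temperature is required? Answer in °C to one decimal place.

36.6 °C

Required daily accumulation = 486 / 20.6 = 23.592 DD/day.
T = T_base + 23.592 = 13.0 + 23.592 = 36.592 ≈ 36.6 °C.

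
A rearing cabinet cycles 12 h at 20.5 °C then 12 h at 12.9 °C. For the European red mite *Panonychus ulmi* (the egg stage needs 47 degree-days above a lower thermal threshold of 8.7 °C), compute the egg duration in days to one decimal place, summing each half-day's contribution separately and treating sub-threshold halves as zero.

5.9 days

Day half: max(0, 20.5 − 8.7) × 0.5 = 11.8 × 0.5 = 5.90 DD.
Night half: max(0, 12.9 − 8.7) × 0.5 = 4.2 × 0.5 = 2.10 DD.
Per 24 h: 8.00 DD/day.
Duration = 47 / 8.00 = 5.875 ≈ 5.9 days.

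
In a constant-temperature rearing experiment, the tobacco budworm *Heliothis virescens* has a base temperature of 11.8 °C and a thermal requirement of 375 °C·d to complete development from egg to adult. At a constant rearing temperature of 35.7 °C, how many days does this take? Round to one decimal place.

15.7 days

Daily accumulation = 35.7 − 11.8 = 23.9 DD/day.
Duration = 375 / 23.9 = 15.690 ≈ 15.7 days.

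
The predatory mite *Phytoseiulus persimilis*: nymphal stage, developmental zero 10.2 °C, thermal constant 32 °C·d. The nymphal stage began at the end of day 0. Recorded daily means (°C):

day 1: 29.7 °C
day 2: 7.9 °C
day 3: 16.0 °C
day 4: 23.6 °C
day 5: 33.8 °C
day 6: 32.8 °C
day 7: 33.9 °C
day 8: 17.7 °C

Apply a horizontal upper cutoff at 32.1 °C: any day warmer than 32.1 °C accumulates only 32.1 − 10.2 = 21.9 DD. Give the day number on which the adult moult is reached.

day 4

Daily DD above 10.2 °C (capped at 21.9): 19.5, 0.0, 5.8, 13.4, 21.9, 21.9, 21.9, 7.5.
Cumulative: 19.5, 19.5, 25.3, 38.7, 60.6, 82.5, 104.4, 111.9.
The total first reaches 32 DD on day 4.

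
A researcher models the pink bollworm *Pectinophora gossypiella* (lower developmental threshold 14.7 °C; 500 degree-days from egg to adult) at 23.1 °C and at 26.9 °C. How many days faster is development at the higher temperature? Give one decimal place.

At 23.1 °C: 500 / (23.1 − 14.7) = 500 / 8.4 = 59.524 d.
At 26.9 °C: 500 / (26.9 − 14.7) = 500 / 12.2 = 40.984 d.
Difference = |59.524 − 40.984| = 18.540 ≈ 18.5 days.

18.5 days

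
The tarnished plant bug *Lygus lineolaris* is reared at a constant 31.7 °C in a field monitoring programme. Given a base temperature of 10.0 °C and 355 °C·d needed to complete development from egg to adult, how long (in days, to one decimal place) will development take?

16.4 days

Daily accumulation = 31.7 − 10.0 = 21.7 DD/day.
Duration = 355 / 21.7 = 16.359 ≈ 16.4 days.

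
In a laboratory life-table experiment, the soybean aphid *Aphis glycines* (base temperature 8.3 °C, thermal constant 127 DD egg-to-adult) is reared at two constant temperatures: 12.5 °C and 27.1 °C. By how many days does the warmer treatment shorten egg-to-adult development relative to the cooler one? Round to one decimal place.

23.5 days

At 12.5 °C: 127 / (12.5 − 8.3) = 127 / 4.2 = 30.238 d.
At 27.1 °C: 127 / (27.1 − 8.3) = 127 / 18.8 = 6.755 d.
Difference = |30.238 − 6.755| = 23.483 ≈ 23.5 days.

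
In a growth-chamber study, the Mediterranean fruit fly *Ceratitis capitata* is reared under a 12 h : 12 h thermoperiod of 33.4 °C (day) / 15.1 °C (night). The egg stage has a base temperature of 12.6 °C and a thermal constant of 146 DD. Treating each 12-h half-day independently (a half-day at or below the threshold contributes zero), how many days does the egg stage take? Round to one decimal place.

Day half: max(0, 33.4 − 12.6) × 0.5 = 20.8 × 0.5 = 10.40 DD.
Night half: max(0, 15.1 − 12.6) × 0.5 = 2.5 × 0.5 = 1.25 DD.
Per 24 h: 11.65 DD/day.
Duration = 146 / 11.65 = 12.532 ≈ 12.5 days.

12.5 days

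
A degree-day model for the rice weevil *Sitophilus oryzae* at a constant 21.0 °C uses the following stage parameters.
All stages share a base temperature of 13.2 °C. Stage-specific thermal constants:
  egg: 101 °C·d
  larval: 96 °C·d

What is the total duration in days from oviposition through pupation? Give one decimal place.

Daily accumulation at 21.0 °C = 21.0 − 13.2 = 7.8 DD/day.
Total K = 101 + 96 = 197 DD.
Total duration = 197 / 7.8 = 25.256 ≈ 25.3 days.

25.3 days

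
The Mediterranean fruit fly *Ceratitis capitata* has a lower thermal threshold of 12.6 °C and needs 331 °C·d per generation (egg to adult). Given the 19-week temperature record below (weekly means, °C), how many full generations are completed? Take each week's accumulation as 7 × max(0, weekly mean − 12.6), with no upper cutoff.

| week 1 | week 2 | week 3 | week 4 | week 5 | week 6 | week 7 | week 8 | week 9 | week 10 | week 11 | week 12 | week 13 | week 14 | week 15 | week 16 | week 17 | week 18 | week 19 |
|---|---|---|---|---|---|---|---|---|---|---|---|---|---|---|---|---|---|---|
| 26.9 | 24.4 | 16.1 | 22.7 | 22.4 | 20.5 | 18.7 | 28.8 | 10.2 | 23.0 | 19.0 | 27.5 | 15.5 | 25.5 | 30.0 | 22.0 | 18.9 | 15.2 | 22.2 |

Weekly DD (7 × max(0, T̄ − 12.6)): 100.1, 82.6, 24.5, 70.7, 68.6, 55.3, 42.7, 113.4, 0.0, 72.8, 44.8, 104.3, 20.3, 90.3, 121.8, 65.8, 44.1, 18.2, 67.2.
Season total = 1207.5 DD.
Complete generations = ⌊1207.5 / 331⌋ = 3.

3 generations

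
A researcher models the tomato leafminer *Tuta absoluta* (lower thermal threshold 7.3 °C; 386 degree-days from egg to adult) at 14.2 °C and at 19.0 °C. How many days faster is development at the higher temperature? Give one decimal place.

23.0 days

At 14.2 °C: 386 / (14.2 − 7.3) = 386 / 6.9 = 55.942 d.
At 19.0 °C: 386 / (19.0 − 7.3) = 386 / 11.7 = 32.991 d.
Difference = |55.942 − 32.991| = 22.951 ≈ 23.0 days.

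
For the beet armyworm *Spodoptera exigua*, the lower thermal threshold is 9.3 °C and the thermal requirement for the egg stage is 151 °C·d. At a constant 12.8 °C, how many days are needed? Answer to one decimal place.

43.1 days

Daily accumulation = 12.8 − 9.3 = 3.5 DD/day.
Duration = 151 / 3.5 = 43.143 ≈ 43.1 days.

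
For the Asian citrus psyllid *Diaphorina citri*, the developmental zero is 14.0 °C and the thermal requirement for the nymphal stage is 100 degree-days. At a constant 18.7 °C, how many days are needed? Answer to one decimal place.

21.3 days

Daily accumulation = 18.7 − 14.0 = 4.7 DD/day.
Duration = 100 / 4.7 = 21.277 ≈ 21.3 days.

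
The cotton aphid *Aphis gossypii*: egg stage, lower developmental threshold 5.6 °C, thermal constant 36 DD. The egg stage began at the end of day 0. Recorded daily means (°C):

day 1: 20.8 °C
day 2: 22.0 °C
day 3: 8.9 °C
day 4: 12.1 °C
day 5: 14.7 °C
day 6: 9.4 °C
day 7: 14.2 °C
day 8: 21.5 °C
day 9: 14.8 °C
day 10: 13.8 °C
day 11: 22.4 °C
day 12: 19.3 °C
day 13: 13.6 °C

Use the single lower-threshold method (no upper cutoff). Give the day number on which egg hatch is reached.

day 4

Daily DD above 5.6 °C: 15.2, 16.4, 3.3, 6.5, 9.1, 3.8, 8.6, 15.9, 9.2, 8.2, 16.8, 13.7, 8.0.
Cumulative: 15.2, 31.6, 34.9, 41.4, 50.5, 54.3, 62.9, 78.8, 88.0, 96.2, 113.0, 126.7, 134.7.
The total first reaches 36 DD on day 4.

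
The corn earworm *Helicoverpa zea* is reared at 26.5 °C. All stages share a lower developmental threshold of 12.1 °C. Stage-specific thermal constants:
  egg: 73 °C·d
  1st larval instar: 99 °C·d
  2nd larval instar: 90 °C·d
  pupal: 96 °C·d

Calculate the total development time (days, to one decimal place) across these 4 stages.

Daily accumulation at 26.5 °C = 26.5 − 12.1 = 14.4 DD/day.
Total K = 73 + 99 + 90 + 96 = 358 DD.
Total duration = 358 / 14.4 = 24.861 ≈ 24.9 days.

24.9 days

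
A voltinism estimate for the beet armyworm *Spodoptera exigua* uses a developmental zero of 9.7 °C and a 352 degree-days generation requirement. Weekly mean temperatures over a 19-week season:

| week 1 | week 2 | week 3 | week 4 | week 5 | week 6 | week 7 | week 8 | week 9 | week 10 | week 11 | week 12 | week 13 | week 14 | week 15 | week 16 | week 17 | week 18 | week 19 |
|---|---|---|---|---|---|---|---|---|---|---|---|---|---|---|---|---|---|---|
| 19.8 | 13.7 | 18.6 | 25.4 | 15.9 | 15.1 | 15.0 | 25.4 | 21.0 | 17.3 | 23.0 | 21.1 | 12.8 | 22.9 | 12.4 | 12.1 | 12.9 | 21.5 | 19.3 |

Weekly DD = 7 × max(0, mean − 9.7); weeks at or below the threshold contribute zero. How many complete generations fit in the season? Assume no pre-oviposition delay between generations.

Weekly DD (7 × max(0, T̄ − 9.7)): 70.7, 28.0, 62.3, 109.9, 43.4, 37.8, 37.1, 109.9, 79.1, 53.2, 93.1, 79.8, 21.7, 92.4, 18.9, 16.8, 22.4, 82.6, 67.2.
Season total = 1126.3 DD.
Complete generations = ⌊1126.3 / 352⌋ = 3.

3 generations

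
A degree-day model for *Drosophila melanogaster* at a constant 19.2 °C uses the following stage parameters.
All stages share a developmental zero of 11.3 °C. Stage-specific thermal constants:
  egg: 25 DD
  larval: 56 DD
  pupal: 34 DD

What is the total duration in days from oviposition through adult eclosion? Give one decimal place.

14.6 days

Daily accumulation at 19.2 °C = 19.2 − 11.3 = 7.9 DD/day.
Total K = 25 + 56 + 34 = 115 DD.
Total duration = 115 / 7.9 = 14.557 ≈ 14.6 days.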